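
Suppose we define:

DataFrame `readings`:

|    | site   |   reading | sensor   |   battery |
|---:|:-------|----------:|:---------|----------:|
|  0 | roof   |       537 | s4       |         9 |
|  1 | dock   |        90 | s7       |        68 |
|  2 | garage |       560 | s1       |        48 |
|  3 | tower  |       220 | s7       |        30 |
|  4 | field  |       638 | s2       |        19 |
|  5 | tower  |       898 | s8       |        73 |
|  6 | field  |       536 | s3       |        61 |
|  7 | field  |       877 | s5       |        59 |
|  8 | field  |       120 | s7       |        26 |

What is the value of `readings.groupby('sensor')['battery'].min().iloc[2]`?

group by sensor, min of battery:
sensor
s1    48
s2    19
s3    61
s4     9
s5    59
s7    26
s8    73
Name: battery, dtype: int64
Reading off the value at position 2, we get 61.

61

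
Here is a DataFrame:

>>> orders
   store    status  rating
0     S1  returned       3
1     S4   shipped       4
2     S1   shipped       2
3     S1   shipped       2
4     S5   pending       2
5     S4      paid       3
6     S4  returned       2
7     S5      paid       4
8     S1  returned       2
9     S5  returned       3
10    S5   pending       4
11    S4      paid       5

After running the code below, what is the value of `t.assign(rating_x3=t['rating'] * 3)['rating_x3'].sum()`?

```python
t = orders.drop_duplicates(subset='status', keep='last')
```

42

drop duplicate status (keep=last):
   store    status  rating
3     S1   shipped       2
9     S5  returned       3
10    S5   pending       4
11    S4      paid       5
add column rating_x3 = t['rating'] * 3:
   store    status  rating  rating_x3
3     S1   shipped       2          6
9     S5  returned       3          9
10    S5   pending       4         12
11    S4      paid       5         15
Finally, sum of column 'rating_x3' = 42.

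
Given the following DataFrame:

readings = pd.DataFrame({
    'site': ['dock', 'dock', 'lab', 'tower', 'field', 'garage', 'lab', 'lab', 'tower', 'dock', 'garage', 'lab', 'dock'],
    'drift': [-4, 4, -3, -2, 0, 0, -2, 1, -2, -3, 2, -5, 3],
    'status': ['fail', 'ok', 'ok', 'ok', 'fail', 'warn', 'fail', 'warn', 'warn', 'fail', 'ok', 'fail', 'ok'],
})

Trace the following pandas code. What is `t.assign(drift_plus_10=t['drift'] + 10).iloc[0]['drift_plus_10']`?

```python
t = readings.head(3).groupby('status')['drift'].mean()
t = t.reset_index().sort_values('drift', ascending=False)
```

10.5

take first 3 rows:
   site  drift status
0  dock     -4   fail
1  dock      4     ok
2   lab     -3     ok
group by status, mean of drift:
status
fail   -4.0
ok      0.5
Name: drift, dtype: float64
reset_index():
  status  drift
0   fail   -4.0
1     ok    0.5
sort by drift descending:
  status  drift
1     ok    0.5
0   fail   -4.0
add column drift_plus_10 = t['drift'] + 10:
  status  drift  drift_plus_10
1     ok    0.5           10.5
0   fail   -4.0            6.0
Hence 10.5.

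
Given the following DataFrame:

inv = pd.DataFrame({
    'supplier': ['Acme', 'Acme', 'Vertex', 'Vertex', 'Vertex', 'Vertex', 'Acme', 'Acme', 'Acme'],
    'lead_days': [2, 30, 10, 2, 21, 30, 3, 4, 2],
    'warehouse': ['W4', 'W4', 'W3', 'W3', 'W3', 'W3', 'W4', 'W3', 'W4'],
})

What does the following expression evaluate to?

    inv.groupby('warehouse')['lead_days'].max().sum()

60

group by warehouse, max of lead_days:
warehouse
W3    30
W4    30
Name: lead_days, dtype: int64
The sum of the resulting series is 60.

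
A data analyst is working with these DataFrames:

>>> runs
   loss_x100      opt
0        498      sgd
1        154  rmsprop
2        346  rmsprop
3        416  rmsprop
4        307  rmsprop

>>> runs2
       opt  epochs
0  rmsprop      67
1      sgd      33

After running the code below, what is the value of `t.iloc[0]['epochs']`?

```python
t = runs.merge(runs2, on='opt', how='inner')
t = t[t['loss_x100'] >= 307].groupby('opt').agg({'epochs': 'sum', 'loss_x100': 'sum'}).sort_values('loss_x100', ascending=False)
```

201

merge on 'opt' (how='inner') → 5 rows:
   loss_x100      opt  epochs
0        498      sgd      33
1        154  rmsprop      67
2        346  rmsprop      67
3        416  rmsprop      67
4        307  rmsprop      67
filter rows where loss_x100 >= 307:
   loss_x100      opt  epochs
0        498      sgd      33
2        346  rmsprop      67
3        416  rmsprop      67
4        307  rmsprop      67
group by opt: sum(epochs), sum(loss_x100):
         epochs  loss_x100
opt                       
rmsprop     201       1069
sgd          33        498
sort by loss_x100 descending:
         epochs  loss_x100
opt                       
rmsprop     201       1069
sgd          33        498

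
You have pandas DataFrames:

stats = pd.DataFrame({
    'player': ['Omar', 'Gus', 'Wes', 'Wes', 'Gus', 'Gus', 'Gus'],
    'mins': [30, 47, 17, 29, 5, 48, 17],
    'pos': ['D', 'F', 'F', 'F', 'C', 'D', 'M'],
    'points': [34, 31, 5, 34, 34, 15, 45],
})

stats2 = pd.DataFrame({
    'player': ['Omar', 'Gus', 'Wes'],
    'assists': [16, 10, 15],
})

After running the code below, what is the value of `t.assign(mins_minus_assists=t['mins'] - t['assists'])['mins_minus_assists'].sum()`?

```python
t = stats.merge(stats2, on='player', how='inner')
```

merge on 'player' (how='inner') → 7 rows:
  player  mins pos  points  assists
0   Omar    30   D      34       16
1    Gus    47   F      31       10
2    Wes    17   F       5       15
3    Wes    29   F      34       15
4    Gus     5   C      34       10
5    Gus    48   D      15       10
6    Gus    17   M      45       10
add column mins_minus_assists = t['mins'] - t['assists']:
  player  mins pos  points  assists  mins_minus_assists
0   Omar    30   D      34       16                  14
1    Gus    47   F      31       10                  37
2    Wes    17   F       5       15                   2
3    Wes    29   F      34       15                  14
4    Gus     5   C      34       10                  -5
5    Gus    48   D      15       10                  38
6    Gus    17   M      45       10                   7
Finally, sum of column 'mins_minus_assists' = 107.

107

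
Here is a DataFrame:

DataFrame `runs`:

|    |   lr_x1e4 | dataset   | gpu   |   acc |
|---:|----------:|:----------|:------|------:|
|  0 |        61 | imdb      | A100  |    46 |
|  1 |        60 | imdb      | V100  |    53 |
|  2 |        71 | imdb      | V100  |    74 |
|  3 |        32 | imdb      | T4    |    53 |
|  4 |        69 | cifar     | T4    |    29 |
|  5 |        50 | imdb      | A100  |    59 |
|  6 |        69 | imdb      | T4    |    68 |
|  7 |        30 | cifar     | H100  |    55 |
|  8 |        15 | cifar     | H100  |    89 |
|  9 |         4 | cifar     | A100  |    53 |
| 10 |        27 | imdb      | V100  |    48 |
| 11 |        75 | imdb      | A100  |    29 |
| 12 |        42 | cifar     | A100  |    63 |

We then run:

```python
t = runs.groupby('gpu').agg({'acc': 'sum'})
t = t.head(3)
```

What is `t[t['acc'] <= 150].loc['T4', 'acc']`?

150

group by gpu, sum of acc:
      acc
gpu      
A100  250
H100  144
T4    150
V100  175
take first 3 rows:
      acc
gpu      
A100  250
H100  144
T4    150
filter rows where acc <= 150:
      acc
gpu      
H100  144
T4    150
value at row 'T4', column 'acc' → 150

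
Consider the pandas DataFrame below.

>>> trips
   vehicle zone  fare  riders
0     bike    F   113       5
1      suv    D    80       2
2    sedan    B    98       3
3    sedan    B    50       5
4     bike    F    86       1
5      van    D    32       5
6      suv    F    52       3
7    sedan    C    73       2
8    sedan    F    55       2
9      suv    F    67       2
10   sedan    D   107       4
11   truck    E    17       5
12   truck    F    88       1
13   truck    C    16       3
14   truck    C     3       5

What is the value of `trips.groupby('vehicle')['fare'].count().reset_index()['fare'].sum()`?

15

group by vehicle, count of fare:
vehicle
bike     2
sedan    5
suv      3
truck    4
van      1
Name: fare, dtype: int64
reset_index():
  vehicle  fare
0    bike     2
1   sedan     5
2     suv     3
3   truck     4
4     van     1
Then the sum of column 'fare': 15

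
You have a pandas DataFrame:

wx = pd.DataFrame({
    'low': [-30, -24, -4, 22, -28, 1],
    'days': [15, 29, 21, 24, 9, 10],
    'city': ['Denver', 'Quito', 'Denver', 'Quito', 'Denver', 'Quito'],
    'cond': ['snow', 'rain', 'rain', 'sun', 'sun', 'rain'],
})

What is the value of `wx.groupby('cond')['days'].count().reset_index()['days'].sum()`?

6

group by cond, count of days:
cond
rain    3
snow    1
sun     2
Name: days, dtype: int64
reset_index():
   cond  days
0  rain     3
1  snow     1
2   sun     2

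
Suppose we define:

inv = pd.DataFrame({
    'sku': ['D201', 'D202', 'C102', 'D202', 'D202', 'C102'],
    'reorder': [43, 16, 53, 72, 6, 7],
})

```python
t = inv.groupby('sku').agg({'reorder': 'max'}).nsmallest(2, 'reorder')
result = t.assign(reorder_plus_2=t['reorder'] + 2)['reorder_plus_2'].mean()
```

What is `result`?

50.0

group by sku, max of reorder:
      reorder
sku          
C102       53
D201       43
D202       72
take 2 rows with smallest reorder:
      reorder
sku          
D201       43
C102       53
add column reorder_plus_2 = t['reorder'] + 2:
      reorder  reorder_plus_2
sku                          
D201       43              45
C102       53              55
The mean of column 'reorder_plus_2' is 50.0.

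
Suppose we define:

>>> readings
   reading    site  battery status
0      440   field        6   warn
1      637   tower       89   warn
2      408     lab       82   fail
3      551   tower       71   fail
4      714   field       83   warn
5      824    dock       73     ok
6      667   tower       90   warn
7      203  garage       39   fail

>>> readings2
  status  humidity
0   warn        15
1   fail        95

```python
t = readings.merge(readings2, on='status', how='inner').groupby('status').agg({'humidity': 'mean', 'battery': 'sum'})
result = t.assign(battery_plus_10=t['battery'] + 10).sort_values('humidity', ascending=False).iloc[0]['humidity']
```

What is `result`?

merge on 'status' (how='inner') → 7 rows:
   reading    site  battery status  humidity
0      440   field        6   warn        15
1      637   tower       89   warn        15
2      408     lab       82   fail        95
3      551   tower       71   fail        95
4      714   field       83   warn        15
5      667   tower       90   warn        15
6      203  garage       39   fail        95
group by status: mean(humidity), sum(battery):
        humidity  battery
status                   
fail        95.0      192
warn        15.0      268
add column battery_plus_10 = t['battery'] + 10:
        humidity  battery  battery_plus_10
status                                    
fail        95.0      192              202
warn        15.0      268              278
sort by humidity descending:
        humidity  battery  battery_plus_10
status                                    
fail        95.0      192              202
warn        15.0      268              278

95.0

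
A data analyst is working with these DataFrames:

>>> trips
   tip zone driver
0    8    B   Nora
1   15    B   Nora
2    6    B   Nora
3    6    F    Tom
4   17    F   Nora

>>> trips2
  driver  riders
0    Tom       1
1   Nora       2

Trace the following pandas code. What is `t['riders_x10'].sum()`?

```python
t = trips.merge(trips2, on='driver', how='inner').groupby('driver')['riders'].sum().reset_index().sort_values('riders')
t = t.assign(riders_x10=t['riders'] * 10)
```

90

merge on 'driver' (how='inner') → 5 rows:
   tip zone driver  riders
0    8    B   Nora       2
1   15    B   Nora       2
2    6    B   Nora       2
3    6    F    Tom       1
4   17    F   Nora       2
group by driver, sum of riders:
driver
Nora    8
Tom     1
Name: riders, dtype: int64
reset_index():
  driver  riders
0   Nora       8
1    Tom       1
sort by riders:
  driver  riders
1    Tom       1
0   Nora       8
add column riders_x10 = t['riders'] * 10:
  driver  riders  riders_x10
1    Tom       1          10
0   Nora       8          80
So sum() = 90.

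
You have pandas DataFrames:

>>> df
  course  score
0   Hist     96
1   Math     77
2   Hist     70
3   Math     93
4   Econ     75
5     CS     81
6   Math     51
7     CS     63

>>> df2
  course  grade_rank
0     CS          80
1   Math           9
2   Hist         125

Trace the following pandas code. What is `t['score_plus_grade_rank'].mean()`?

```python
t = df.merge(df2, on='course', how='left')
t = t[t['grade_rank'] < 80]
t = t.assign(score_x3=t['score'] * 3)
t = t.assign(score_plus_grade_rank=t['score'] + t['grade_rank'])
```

82.6666666667

merge on 'course' (how='left') → 8 rows:
  course  score  grade_rank
0   Hist     96       125.0
1   Math     77         9.0
2   Hist     70       125.0
3   Math     93         9.0
4   Econ     75         NaN
5     CS     81        80.0
6   Math     51         9.0
7     CS     63        80.0
filter rows where grade_rank < 80:
  course  score  grade_rank
1   Math     77         9.0
3   Math     93         9.0
6   Math     51         9.0
add column score_x3 = t['score'] * 3:
  course  score  grade_rank  score_x3
1   Math     77         9.0       231
3   Math     93         9.0       279
6   Math     51         9.0       153
add column score_plus_grade_rank = t['score'] + t['grade_rank']:
  course  score  grade_rank  score_x3  score_plus_grade_rank
1   Math     77         9.0       231                   86.0
3   Math     93         9.0       279                  102.0
6   Math     51         9.0       153                   60.0
Finally, mean of column 'score_plus_grade_rank' = 82.6666666667.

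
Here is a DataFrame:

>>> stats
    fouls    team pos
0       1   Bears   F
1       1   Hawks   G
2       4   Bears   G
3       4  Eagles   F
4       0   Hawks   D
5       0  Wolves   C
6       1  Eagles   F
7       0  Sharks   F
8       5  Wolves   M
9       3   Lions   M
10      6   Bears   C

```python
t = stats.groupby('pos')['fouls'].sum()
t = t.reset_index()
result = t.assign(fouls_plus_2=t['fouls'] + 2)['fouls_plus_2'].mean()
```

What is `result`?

7.0

group by pos, sum of fouls:
pos
C    6
D    0
F    6
G    5
M    8
Name: fouls, dtype: int64
reset_index():
  pos  fouls
0   C      6
1   D      0
2   F      6
3   G      5
4   M      8
add column fouls_plus_2 = t['fouls'] + 2:
  pos  fouls  fouls_plus_2
0   C      6             8
1   D      0             2
2   F      6             8
3   G      5             7
4   M      8            10
Taking the mean of column 'fouls_plus_2' gives 7.0.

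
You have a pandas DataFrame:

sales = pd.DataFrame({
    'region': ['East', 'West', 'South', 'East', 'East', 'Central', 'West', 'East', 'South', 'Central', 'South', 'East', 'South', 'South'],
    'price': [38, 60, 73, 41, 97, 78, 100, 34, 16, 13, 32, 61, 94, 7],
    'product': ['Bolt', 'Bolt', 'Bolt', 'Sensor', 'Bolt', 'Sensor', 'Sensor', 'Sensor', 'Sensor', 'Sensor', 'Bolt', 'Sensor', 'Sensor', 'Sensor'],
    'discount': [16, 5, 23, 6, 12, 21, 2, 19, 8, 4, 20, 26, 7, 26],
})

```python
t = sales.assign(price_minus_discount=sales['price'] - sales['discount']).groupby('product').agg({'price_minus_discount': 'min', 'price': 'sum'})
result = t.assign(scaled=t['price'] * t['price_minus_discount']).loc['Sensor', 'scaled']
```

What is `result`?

-8436

add column price_minus_discount = sales['price'] - sales['discount']:
     region  price product  discount  price_minus_discount
0      East     38    Bolt        16                    22
1      West     60    Bolt         5                    55
2     South     73    Bolt        23                    50
3      East     41  Sensor         6                    35
4      East     97    Bolt        12                    85
5   Central     78  Sensor        21                    57
6      West    100  Sensor         2                    98
7      East     34  Sensor        19                    15
8     South     16  Sensor         8                     8
9   Central     13  Sensor         4                     9
10    South     32    Bolt        20                    12
11     East     61  Sensor        26                    35
12    South     94  Sensor         7                    87
13    South      7  Sensor        26                   -19
group by product: min(price_minus_discount), sum(price):
         price_minus_discount  price
product                             
Bolt                       12    300
Sensor                    -19    444
add column scaled = t['price'] * t['price_minus_discount']:
         price_minus_discount  price  scaled
product                                     
Bolt                       12    300    3600
Sensor                    -19    444   -8436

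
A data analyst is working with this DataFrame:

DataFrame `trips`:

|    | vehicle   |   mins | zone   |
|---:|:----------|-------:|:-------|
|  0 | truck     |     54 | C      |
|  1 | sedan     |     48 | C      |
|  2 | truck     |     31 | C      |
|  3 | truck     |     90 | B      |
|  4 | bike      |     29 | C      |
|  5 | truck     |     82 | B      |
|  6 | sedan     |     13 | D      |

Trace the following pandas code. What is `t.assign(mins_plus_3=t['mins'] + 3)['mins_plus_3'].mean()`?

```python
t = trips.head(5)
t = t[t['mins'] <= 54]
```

take first 5 rows:
  vehicle  mins zone
0   truck    54    C
1   sedan    48    C
2   truck    31    C
3   truck    90    B
4    bike    29    C
filter rows where mins <= 54:
  vehicle  mins zone
0   truck    54    C
1   sedan    48    C
2   truck    31    C
4    bike    29    C
add column mins_plus_3 = t['mins'] + 3:
  vehicle  mins zone  mins_plus_3
0   truck    54    C           57
1   sedan    48    C           51
2   truck    31    C           34
4    bike    29    C           32
Hence 43.5.

43.5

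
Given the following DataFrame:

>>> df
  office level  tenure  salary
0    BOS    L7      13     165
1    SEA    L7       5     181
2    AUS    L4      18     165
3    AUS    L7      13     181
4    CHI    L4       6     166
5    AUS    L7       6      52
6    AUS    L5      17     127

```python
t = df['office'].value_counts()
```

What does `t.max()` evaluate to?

4

value_counts of office:
office
AUS    4
BOS    1
SEA    1
CHI    1
Name: count, dtype: int64
max of the resulting series → 4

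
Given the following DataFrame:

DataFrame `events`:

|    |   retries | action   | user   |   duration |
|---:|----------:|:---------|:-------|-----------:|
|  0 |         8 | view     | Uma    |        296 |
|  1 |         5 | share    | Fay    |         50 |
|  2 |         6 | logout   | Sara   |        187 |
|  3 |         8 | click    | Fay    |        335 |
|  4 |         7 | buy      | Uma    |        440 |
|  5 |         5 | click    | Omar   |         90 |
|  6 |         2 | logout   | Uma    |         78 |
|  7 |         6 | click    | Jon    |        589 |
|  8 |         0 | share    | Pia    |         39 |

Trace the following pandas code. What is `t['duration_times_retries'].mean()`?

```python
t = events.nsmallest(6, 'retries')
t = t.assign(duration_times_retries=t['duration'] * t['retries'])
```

take 6 rows with smallest retries:
   retries  action  user  duration
8        0   share   Pia        39
6        2  logout   Uma        78
1        5   share   Fay        50
5        5   click  Omar        90
2        6  logout  Sara       187
7        6   click   Jon       589
add column duration_times_retries = t['duration'] * t['retries']:
   retries  action  user  duration  duration_times_retries
8        0   share   Pia        39                       0
6        2  logout   Uma        78                     156
1        5   share   Fay        50                     250
5        5   click  Omar        90                     450
2        6  logout  Sara       187                    1122
7        6   click   Jon       589                    3534
The mean of column 'duration_times_retries' is 918.666666667.

918.666666667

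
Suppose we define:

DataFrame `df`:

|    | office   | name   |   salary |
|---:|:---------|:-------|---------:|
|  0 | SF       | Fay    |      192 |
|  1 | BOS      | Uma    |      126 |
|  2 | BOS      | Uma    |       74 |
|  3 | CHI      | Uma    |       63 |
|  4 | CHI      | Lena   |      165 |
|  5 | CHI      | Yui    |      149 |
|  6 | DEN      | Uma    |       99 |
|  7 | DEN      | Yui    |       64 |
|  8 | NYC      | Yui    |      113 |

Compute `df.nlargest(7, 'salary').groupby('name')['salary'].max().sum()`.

take 7 rows with largest salary:
  office  name  salary
0     SF   Fay     192
4    CHI  Lena     165
5    CHI   Yui     149
1    BOS   Uma     126
8    NYC   Yui     113
6    DEN   Uma      99
2    BOS   Uma      74
group by name, max of salary:
name
Fay     192
Lena    165
Uma     126
Yui     149
Name: salary, dtype: int64

632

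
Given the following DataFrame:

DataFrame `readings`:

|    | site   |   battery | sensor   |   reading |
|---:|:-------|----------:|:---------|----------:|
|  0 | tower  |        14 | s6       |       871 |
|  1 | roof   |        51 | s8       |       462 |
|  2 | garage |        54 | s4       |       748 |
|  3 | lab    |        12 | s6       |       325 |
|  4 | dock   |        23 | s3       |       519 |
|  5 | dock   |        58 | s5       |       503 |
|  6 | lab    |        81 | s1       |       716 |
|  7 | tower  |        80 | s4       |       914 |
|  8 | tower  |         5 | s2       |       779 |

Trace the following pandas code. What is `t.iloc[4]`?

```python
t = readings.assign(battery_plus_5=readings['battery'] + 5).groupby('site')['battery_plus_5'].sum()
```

114

add column battery_plus_5 = readings['battery'] + 5:
     site  battery sensor  reading  battery_plus_5
0   tower       14     s6      871              19
1    roof       51     s8      462              56
2  garage       54     s4      748              59
3     lab       12     s6      325              17
4    dock       23     s3      519              28
5    dock       58     s5      503              63
6     lab       81     s1      716              86
7   tower       80     s4      914              85
8   tower        5     s2      779              10
group by site, sum of battery_plus_5:
site
dock       91
garage     59
lab       103
roof       56
tower     114
Name: battery_plus_5, dtype: int64
So iloc[4] = 114.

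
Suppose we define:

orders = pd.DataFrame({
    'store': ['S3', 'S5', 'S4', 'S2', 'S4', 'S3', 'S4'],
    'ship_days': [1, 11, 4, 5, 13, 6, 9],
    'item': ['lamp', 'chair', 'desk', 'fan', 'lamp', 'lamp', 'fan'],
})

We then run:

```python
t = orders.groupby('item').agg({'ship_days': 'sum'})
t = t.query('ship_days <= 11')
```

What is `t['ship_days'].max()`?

11

group by item, sum of ship_days:
       ship_days
item            
chair         11
desk           4
fan           14
lamp          20
filter rows where ship_days <= 11:
       ship_days
item            
chair         11
desk           4
Hence 11.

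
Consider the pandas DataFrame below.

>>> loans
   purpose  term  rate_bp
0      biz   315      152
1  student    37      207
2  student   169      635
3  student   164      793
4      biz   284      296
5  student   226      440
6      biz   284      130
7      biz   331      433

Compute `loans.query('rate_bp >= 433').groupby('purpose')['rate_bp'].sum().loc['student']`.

filter rows where rate_bp >= 433:
   purpose  term  rate_bp
2  student   169      635
3  student   164      793
5  student   226      440
7      biz   331      433
group by purpose, sum of rate_bp:
purpose
biz         433
student    1868
Name: rate_bp, dtype: int64
value at index 'student' → 1868

1868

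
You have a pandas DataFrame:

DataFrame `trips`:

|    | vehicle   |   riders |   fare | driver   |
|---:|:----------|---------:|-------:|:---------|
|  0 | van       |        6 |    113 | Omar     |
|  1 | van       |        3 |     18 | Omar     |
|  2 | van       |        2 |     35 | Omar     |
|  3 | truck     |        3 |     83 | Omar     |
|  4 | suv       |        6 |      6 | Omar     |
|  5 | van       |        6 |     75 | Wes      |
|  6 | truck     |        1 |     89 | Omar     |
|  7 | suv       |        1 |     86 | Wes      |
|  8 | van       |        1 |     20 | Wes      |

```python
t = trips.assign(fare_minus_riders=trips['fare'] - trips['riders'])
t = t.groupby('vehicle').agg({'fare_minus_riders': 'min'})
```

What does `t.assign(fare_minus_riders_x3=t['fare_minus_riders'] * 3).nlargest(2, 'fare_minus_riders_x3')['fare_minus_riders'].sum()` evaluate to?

95

add column fare_minus_riders = trips['fare'] - trips['riders']:
  vehicle  riders  fare driver  fare_minus_riders
0     van       6   113   Omar                107
1     van       3    18   Omar                 15
2     van       2    35   Omar                 33
3   truck       3    83   Omar                 80
4     suv       6     6   Omar                  0
5     van       6    75    Wes                 69
6   truck       1    89   Omar                 88
7     suv       1    86    Wes                 85
8     van       1    20    Wes                 19
group by vehicle, min of fare_minus_riders:
         fare_minus_riders
vehicle                   
suv                      0
truck                   80
van                     15
add column fare_minus_riders_x3 = t['fare_minus_riders'] * 3:
         fare_minus_riders  fare_minus_riders_x3
vehicle                                         
suv                      0                     0
truck                   80                   240
van                     15                    45
take 2 rows with largest fare_minus_riders_x3:
         fare_minus_riders  fare_minus_riders_x3
vehicle                                         
truck                   80                   240
van                     15                    45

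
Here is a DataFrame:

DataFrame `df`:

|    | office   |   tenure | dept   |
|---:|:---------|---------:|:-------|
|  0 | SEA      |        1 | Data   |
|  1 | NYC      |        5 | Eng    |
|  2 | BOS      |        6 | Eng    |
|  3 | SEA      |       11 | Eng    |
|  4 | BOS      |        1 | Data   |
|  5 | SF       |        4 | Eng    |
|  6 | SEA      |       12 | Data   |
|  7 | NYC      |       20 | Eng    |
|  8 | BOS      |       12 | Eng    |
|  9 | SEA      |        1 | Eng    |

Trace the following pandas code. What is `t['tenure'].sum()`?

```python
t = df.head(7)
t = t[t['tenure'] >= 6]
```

take first 7 rows:
  office  tenure  dept
0    SEA       1  Data
1    NYC       5   Eng
2    BOS       6   Eng
3    SEA      11   Eng
4    BOS       1  Data
5     SF       4   Eng
6    SEA      12  Data
filter rows where tenure >= 6:
  office  tenure  dept
2    BOS       6   Eng
3    SEA      11   Eng
6    SEA      12  Data
sum of column 'tenure' → 29

29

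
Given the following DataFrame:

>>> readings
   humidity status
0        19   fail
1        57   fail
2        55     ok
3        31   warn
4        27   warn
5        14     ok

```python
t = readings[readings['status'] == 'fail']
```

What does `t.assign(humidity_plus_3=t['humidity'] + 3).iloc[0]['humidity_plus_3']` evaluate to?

filter rows where status == 'fail':
   humidity status
0        19   fail
1        57   fail
add column humidity_plus_3 = t['humidity'] + 3:
   humidity status  humidity_plus_3
0        19   fail               22
1        57   fail               60
value at position 0, column 'humidity_plus_3' → 22

22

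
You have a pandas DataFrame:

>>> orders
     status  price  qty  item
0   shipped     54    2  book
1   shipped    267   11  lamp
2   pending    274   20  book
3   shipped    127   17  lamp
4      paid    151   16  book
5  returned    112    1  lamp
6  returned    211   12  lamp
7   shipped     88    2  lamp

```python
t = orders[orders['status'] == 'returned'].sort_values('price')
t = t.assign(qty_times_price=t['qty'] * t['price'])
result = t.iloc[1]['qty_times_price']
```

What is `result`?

filter rows where status == 'returned':
     status  price  qty  item
5  returned    112    1  lamp
6  returned    211   12  lamp
sort by price:
     status  price  qty  item
5  returned    112    1  lamp
6  returned    211   12  lamp
add column qty_times_price = t['qty'] * t['price']:
     status  price  qty  item  qty_times_price
5  returned    112    1  lamp              112
6  returned    211   12  lamp             2532

2532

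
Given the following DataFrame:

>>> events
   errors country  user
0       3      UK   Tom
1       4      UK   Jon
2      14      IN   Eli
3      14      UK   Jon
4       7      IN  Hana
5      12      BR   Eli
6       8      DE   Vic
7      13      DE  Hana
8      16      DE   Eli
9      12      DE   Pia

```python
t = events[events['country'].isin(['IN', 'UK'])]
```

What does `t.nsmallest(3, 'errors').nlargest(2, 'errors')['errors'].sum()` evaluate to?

11

filter rows where country in ['IN', 'UK']:
   errors country  user
0       3      UK   Tom
1       4      UK   Jon
2      14      IN   Eli
3      14      UK   Jon
4       7      IN  Hana
take 3 rows with smallest errors:
   errors country  user
0       3      UK   Tom
1       4      UK   Jon
4       7      IN  Hana
take 2 rows with largest errors:
   errors country  user
4       7      IN  Hana
1       4      UK   Jon
sum of column 'errors' → 11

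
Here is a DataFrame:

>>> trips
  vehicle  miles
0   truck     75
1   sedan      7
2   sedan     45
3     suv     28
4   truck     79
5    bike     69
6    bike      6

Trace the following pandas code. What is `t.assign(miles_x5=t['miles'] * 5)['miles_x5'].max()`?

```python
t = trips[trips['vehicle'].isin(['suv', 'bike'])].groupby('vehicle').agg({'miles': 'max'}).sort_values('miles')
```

345

filter rows where vehicle in ['suv', 'bike']:
  vehicle  miles
3     suv     28
5    bike     69
6    bike      6
group by vehicle, max of miles:
         miles
vehicle       
bike        69
suv         28
sort by miles:
         miles
vehicle       
suv         28
bike        69
add column miles_x5 = t['miles'] * 5:
         miles  miles_x5
vehicle                 
suv         28       140
bike        69       345
Taking the max of column 'miles_x5' gives 345.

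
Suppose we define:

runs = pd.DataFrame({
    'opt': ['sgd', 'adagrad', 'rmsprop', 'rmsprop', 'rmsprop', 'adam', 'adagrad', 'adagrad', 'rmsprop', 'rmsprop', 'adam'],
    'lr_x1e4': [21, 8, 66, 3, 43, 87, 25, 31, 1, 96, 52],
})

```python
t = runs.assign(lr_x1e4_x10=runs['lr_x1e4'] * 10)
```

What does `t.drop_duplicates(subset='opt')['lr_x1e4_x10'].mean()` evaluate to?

add column lr_x1e4_x10 = runs['lr_x1e4'] * 10:
        opt  lr_x1e4  lr_x1e4_x10
0       sgd       21          210
1   adagrad        8           80
2   rmsprop       66          660
3   rmsprop        3           30
4   rmsprop       43          430
5      adam       87          870
6   adagrad       25          250
7   adagrad       31          310
8   rmsprop        1           10
9   rmsprop       96          960
10     adam       52          520
drop duplicate opt (keep=first):
       opt  lr_x1e4  lr_x1e4_x10
0      sgd       21          210
1  adagrad        8           80
2  rmsprop       66          660
5     adam       87          870
So mean() = 455.0.

455.0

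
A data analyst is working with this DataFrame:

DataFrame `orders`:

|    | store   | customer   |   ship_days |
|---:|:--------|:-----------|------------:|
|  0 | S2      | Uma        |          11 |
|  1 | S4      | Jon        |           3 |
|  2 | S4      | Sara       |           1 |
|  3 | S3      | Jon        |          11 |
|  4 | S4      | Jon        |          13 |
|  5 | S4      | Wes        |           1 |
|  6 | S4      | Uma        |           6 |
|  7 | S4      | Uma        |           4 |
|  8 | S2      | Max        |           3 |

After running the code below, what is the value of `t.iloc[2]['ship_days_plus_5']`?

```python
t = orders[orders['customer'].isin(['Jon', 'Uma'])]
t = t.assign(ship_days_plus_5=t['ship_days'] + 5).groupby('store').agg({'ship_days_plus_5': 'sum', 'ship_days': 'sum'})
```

46

filter rows where customer in ['Jon', 'Uma']:
  store customer  ship_days
0    S2      Uma         11
1    S4      Jon          3
3    S3      Jon         11
4    S4      Jon         13
6    S4      Uma          6
7    S4      Uma          4
add column ship_days_plus_5 = t['ship_days'] + 5:
  store customer  ship_days  ship_days_plus_5
0    S2      Uma         11                16
1    S4      Jon          3                 8
3    S3      Jon         11                16
4    S4      Jon         13                18
6    S4      Uma          6                11
7    S4      Uma          4                 9
group by store: sum(ship_days_plus_5), sum(ship_days):
       ship_days_plus_5  ship_days
store                             
S2                   16         11
S3                   16         11
S4                   46         26
Reading off the value at position 2, column 'ship_days_plus_5', we get 46.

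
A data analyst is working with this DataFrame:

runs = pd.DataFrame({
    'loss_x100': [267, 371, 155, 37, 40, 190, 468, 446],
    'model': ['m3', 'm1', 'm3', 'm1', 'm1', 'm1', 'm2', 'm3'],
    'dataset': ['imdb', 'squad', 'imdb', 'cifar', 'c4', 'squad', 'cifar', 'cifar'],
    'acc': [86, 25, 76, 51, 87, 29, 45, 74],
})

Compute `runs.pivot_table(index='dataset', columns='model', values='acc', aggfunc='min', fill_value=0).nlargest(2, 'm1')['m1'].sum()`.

138

pivot: rows=dataset, cols=model, min(acc):
model    m1  m2  m3
dataset            
c4       87   0   0
cifar    51  45  74
imdb      0   0  76
squad    25   0   0
take 2 rows with largest m1:
model    m1  m2  m3
dataset            
c4       87   0   0
cifar    51  45  74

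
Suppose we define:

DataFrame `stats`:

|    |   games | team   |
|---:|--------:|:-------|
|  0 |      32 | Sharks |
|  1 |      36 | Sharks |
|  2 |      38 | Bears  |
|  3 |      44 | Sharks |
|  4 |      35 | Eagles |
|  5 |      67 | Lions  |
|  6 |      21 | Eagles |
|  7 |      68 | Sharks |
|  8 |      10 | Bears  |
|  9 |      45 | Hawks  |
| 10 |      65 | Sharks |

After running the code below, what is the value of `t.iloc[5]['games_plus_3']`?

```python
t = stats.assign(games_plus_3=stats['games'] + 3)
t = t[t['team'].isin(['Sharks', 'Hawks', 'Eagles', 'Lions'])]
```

24

add column games_plus_3 = stats['games'] + 3:
    games    team  games_plus_3
0      32  Sharks            35
1      36  Sharks            39
2      38   Bears            41
3      44  Sharks            47
4      35  Eagles            38
5      67   Lions            70
6      21  Eagles            24
7      68  Sharks            71
8      10   Bears            13
9      45   Hawks            48
10     65  Sharks            68
filter rows where team in ['Sharks', 'Hawks', 'Eagles', 'Lions']:
    games    team  games_plus_3
0      32  Sharks            35
1      36  Sharks            39
3      44  Sharks            47
4      35  Eagles            38
5      67   Lions            70
6      21  Eagles            24
7      68  Sharks            71
9      45   Hawks            48
10     65  Sharks            68
The value at position 5, column 'games_plus_3' is 24.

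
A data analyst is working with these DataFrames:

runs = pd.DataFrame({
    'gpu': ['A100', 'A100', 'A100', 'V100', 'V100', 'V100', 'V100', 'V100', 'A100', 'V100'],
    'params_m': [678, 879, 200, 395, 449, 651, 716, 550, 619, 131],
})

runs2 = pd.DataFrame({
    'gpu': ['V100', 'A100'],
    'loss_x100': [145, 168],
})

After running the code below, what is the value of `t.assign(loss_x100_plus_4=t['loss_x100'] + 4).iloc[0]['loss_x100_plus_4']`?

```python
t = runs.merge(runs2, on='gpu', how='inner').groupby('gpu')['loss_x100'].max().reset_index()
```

merge on 'gpu' (how='inner') → 10 rows:
    gpu  params_m  loss_x100
0  A100       678        168
1  A100       879        168
2  A100       200        168
3  V100       395        145
4  V100       449        145
5  V100       651        145
6  V100       716        145
7  V100       550        145
8  A100       619        168
9  V100       131        145
group by gpu, max of loss_x100:
gpu
A100    168
V100    145
Name: loss_x100, dtype: int64
reset_index():
    gpu  loss_x100
0  A100        168
1  V100        145
add column loss_x100_plus_4 = t['loss_x100'] + 4:
    gpu  loss_x100  loss_x100_plus_4
0  A100        168               172
1  V100        145               149

172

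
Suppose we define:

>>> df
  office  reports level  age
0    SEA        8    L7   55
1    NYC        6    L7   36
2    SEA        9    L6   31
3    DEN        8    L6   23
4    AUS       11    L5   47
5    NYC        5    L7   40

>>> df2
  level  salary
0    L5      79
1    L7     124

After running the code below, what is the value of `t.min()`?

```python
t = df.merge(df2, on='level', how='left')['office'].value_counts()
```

1

merge on 'level' (how='left') → 6 rows:
  office  reports level  age  salary
0    SEA        8    L7   55   124.0
1    NYC        6    L7   36   124.0
2    SEA        9    L6   31     NaN
3    DEN        8    L6   23     NaN
4    AUS       11    L5   47    79.0
5    NYC        5    L7   40   124.0
value_counts of office:
office
SEA    2
NYC    2
DEN    1
AUS    1
Name: count, dtype: int64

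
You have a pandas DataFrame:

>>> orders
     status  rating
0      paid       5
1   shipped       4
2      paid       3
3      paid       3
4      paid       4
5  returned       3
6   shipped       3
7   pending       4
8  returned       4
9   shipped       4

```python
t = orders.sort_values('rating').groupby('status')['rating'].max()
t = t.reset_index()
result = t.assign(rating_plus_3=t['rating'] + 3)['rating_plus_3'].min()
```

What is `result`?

7

sort by rating:
     status  rating
2      paid       3
3      paid       3
5  returned       3
6   shipped       3
1   shipped       4
4      paid       4
7   pending       4
8  returned       4
9   shipped       4
0      paid       5
group by status, max of rating:
status
paid        5
pending     4
returned    4
shipped     4
Name: rating, dtype: int64
reset_index():
     status  rating
0      paid       5
1   pending       4
2  returned       4
3   shipped       4
add column rating_plus_3 = t['rating'] + 3:
     status  rating  rating_plus_3
0      paid       5              8
1   pending       4              7
2  returned       4              7
3   shipped       4              7
Finally, min of column 'rating_plus_3' = 7.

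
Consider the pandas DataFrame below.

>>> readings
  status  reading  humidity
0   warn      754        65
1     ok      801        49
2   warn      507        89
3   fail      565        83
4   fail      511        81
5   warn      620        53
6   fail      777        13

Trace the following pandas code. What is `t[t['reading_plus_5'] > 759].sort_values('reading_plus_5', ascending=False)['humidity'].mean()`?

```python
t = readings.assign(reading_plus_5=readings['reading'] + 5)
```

add column reading_plus_5 = readings['reading'] + 5:
  status  reading  humidity  reading_plus_5
0   warn      754        65             759
1     ok      801        49             806
2   warn      507        89             512
3   fail      565        83             570
4   fail      511        81             516
5   warn      620        53             625
6   fail      777        13             782
filter rows where reading_plus_5 > 759:
  status  reading  humidity  reading_plus_5
1     ok      801        49             806
6   fail      777        13             782
sort by reading_plus_5 descending:
  status  reading  humidity  reading_plus_5
1     ok      801        49             806
6   fail      777        13             782
Finally, mean of column 'humidity' = 31.0.

31.0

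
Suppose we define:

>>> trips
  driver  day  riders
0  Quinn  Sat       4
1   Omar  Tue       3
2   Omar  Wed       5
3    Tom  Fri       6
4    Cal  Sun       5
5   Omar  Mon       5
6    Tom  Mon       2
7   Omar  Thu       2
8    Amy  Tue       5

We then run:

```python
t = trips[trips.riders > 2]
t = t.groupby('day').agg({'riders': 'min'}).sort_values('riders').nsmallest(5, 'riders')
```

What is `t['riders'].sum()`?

22

filter rows where riders > 2:
  driver  day  riders
0  Quinn  Sat       4
1   Omar  Tue       3
2   Omar  Wed       5
3    Tom  Fri       6
4    Cal  Sun       5
5   Omar  Mon       5
8    Amy  Tue       5
group by day, min of riders:
     riders
day        
Fri       6
Mon       5
Sat       4
Sun       5
Tue       3
Wed       5
sort by riders:
     riders
day        
Tue       3
Sat       4
Mon       5
Sun       5
Wed       5
Fri       6
take 5 rows with smallest riders:
     riders
day        
Tue       3
Sat       4
Mon       5
Sun       5
Wed       5
So sum() = 22.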